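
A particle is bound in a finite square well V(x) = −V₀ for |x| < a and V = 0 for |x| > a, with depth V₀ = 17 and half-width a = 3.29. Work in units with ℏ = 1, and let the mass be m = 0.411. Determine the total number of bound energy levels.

N = 8

The dimensionless depth is z₀ = a√(2mV₀)/ℏ = 3.29 × √(13.97) = 12.30.
A new bound state (alternating even/odd) appears each time z₀ passes a multiple of π/2, so N = ⌊2z₀/π⌋ + 1 = ⌊7.830⌋ + 1 = 8.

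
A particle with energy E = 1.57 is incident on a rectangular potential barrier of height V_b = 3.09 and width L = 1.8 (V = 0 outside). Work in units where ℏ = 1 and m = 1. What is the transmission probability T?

E < V_b: inside the barrier ψ ∝ e^{±κx} with κ = √(2m(V_b − E))/ℏ = 1.744.
κL = 3.138, sinh(κL) = 11.51.
The exact tunnelling result is T⁻¹ = 1 + V_b² sinh²(κL) / [4E(V_b − E)] = 133.6, so T = 0.00749.

T = 0.00749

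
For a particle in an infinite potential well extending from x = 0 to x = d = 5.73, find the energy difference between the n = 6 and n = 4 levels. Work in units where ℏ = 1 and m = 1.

ΔE = 3.01

E_n = n²π²ℏ²/(2md²), so ΔE = (6² − 4²) π²ℏ²/(2md²).
ΔE = 20 × π² / (2 × 1 × 5.73²) = 3.006.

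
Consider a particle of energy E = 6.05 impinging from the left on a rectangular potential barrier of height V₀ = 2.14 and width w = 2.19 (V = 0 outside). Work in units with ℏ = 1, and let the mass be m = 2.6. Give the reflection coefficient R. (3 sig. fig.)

R = 0.00908

E > V₀: inside the barrier k₂ = √(2m(E − V₀))/ℏ = 4.509, k₂w = 9.875.
Matching at both interfaces gives T⁻¹ = 1 + V₀² sin²(k₂w) / [4E(E − V₀)] = 1.009, hence T = 0.991.
R = 1 − T = 0.00908.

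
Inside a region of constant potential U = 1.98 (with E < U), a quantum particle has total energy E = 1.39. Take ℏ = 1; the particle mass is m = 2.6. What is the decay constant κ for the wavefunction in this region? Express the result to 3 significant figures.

Since E < U the TISE in this region is ψ'' = κ²ψ with κ = √(2m(U − E))/ℏ.
κ = √(2 × 2.6 × 0.59) = 1.752.

κ = 1.75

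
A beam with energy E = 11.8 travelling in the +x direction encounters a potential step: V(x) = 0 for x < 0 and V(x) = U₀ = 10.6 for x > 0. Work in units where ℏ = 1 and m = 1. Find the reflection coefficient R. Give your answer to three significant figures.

The wavenumbers are k₁ = √(2mE)/ℏ = 4.858 on the left and k₂ = √(2m(E − U₀))/ℏ = 1.549 on the right.
Matching ψ and ψ′ at x = 0 gives r = (k₁ − k₂)/(k₁ + k₂), so R = r² = 0.2667 and T = 1 − R = 0.7333.

R = 0.267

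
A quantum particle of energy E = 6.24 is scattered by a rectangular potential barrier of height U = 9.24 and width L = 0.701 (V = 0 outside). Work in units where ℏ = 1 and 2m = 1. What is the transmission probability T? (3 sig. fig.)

Since E < U the interior solution is evanescent with decay constant κ = √(2m(U − E))/ℏ = 1.732.
κL = 1.214, sinh(κL) = 1.535.
The exact tunnelling result is T⁻¹ = 1 + U² sinh²(κL) / [4E(U − E)] = 3.687, so T = 0.271.

T = 0.271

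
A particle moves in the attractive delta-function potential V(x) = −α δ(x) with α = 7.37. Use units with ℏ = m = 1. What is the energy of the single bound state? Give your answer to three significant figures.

E = -27.2

For x ≠ 0 the bound state is ψ ∝ e^{−κ|x|}; integrating the TISE across the delta gives the cusp condition 2κ = 2mα/ℏ², so κ = 7.370.
Then E = −ℏ²κ²/(2m) = −mα²/(2ℏ²) = -27.16.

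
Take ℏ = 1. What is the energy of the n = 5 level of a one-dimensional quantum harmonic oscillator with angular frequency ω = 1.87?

The oscillator eigenvalues are E_n = ℏω(n + ½), so E_5 = 1.87 × 5.5 = 10.29.

E = 10.3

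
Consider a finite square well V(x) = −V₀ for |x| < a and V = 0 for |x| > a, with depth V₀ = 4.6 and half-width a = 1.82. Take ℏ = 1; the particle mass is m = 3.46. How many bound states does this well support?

Define the well-strength parameter z₀ = (a/ℏ)√(2mV₀) = 1.82 × √(2·3.46·4.6) = 10.27.
A new bound state (alternating even/odd) appears each time z₀ passes a multiple of π/2, so N = ⌊2z₀/π⌋ + 1 = ⌊6.537⌋ + 1 = 7.

N = 7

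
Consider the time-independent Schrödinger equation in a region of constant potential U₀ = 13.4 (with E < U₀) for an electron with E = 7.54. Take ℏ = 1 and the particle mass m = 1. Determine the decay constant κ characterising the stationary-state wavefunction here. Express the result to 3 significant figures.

κ = 3.42

Since E < U₀ the TISE in this region is ψ'' = κ²ψ with κ = √(2m(U₀ − E))/ℏ.
κ = √(2 × 1 × 5.86) = 3.423.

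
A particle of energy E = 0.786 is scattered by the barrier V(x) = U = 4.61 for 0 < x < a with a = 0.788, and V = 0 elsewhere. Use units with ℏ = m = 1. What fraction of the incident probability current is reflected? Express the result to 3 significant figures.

R = 0.971

E < U: inside the barrier ψ ∝ e^{±κx} with κ = √(2m(U − E))/ℏ = 2.766.
κa = 2.179, sinh(κa) = 4.363.
The exact tunnelling result is T⁻¹ = 1 + U² sinh²(κa) / [4E(U − E)] = 34.65, so T = 0.0289.
R = 1 − T = 0.971.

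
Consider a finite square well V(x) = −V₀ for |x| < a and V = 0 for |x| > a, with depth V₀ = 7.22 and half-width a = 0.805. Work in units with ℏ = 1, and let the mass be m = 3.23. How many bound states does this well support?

The dimensionless depth is z₀ = a√(2mV₀)/ℏ = 0.805 × √(46.64) = 5.498.
A new bound state (alternating even/odd) appears each time z₀ passes a multiple of π/2, so N = ⌊2z₀/π⌋ + 1 = ⌊3.500⌋ + 1 = 4.

N = 4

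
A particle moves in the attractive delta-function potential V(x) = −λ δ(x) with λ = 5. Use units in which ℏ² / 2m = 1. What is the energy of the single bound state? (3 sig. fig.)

E = -6.25

The bound state is ψ(x) = √κ e^{−κ|x|}. The derivative jump ψ'(0⁺) − ψ'(0⁻) = −(2mλ/ℏ²)ψ(0) fixes κ = mλ/ℏ² = 2.500.
Then E = −ℏ²κ²/(2m) = −mλ²/(2ℏ²) = -6.250.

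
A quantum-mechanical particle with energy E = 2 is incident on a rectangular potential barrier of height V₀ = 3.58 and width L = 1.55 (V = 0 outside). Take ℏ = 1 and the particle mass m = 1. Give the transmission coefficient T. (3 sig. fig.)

T = 0.0158

Since E < V₀ the interior solution is evanescent with decay constant κ = √(2m(V₀ − E))/ℏ = 1.778.
κL = 2.755, sinh(κL) = 7.831.
Matching ψ, ψ′ at both faces gives T = [1 + V₀² sinh²(κL) / (4E(V₀ − E))]⁻¹ = 1/63.19 = 0.0158.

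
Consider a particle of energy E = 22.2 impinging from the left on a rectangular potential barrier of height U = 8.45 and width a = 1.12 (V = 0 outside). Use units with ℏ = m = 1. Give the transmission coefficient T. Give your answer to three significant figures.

T = 0.991

Above the barrier the interior wavenumber is k₂ = √(2m(E − U))/ℏ = 5.244, giving phase k₂a = 5.873.
Matching at both interfaces gives T⁻¹ = 1 + U² sin²(k₂a) / [4E(E − U)] = 1.009, hence T = 0.991.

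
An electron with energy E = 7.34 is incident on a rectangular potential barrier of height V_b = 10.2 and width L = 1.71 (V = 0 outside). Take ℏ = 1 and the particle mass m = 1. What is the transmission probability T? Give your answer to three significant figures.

Since E < V_b the interior solution is evanescent with decay constant κ = √(2m(V_b − E))/ℏ = 2.392.
κL = 4.090, sinh(κL) = 29.85.
Matching ψ, ψ′ at both faces gives T = [1 + V_b² sinh²(κL) / (4E(V_b − E))]⁻¹ = 1/1105 = 0.000905.

T = 0.000905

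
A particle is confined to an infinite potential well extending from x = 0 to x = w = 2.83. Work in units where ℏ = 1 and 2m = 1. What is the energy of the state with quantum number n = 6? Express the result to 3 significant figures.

E = 44.4

Requiring ψ(0) = ψ(w) = 0 quantises k = nπ/w, hence E_n = ℏ²k²/2m = n²π²ℏ²/(2mw²).
E_6 = 6² × π² / (2 × 0.5 × 2.83²) = 44.36.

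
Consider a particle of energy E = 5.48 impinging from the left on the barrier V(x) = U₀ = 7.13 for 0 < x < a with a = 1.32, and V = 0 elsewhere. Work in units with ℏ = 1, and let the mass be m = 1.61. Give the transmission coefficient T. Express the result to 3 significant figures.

E < U₀: inside the barrier ψ ∝ e^{±κx} with κ = √(2m(U₀ − E))/ℏ = 2.305.
κa = 3.043, sinh(κa) = 10.46.
The exact tunnelling result is T⁻¹ = 1 + U₀² sinh²(κa) / [4E(U₀ − E)] = 154.7, so T = 0.00647.

T = 0.00647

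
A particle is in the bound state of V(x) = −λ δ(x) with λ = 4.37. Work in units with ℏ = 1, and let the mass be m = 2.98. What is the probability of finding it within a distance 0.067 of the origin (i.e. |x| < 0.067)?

P = 0.825

The normalised bound state is ψ = √κ e^{−κ|x|} with κ = mλ/ℏ² = 13.02.
P(|x| < d) = ∫_{−d}^{d} κ e^{−2κ|x|} dx = 1 − e^{−2κd} = 1 − e^{−1.745} = 0.8254.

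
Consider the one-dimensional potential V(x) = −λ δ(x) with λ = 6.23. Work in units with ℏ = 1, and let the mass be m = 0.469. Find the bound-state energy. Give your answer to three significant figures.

E = -9.10

The bound state is ψ(x) = √κ e^{−κ|x|}. The derivative jump ψ'(0⁺) − ψ'(0⁻) = −(2mλ/ℏ²)ψ(0) fixes κ = mλ/ℏ² = 2.922.
Then E = −ℏ²κ²/(2m) = −mλ²/(2ℏ²) = -9.102.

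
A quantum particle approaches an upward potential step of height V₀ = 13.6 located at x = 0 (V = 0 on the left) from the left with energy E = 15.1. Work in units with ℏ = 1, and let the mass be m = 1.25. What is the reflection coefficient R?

R = 0.271

On each side the TISE gives plane waves with k = √(2m(E − V))/ℏ: k₁ = √(2·1.25·15.1) = 6.144, k₂ = √(2·1.25·1.5) = 1.936.
Continuity of ψ and ψ′ at the step yields the reflection amplitude r = (k₁ − k₂)/(k₁ + k₂) = 0.5207; thus R = |r|² = 0.2711, T = 0.7289.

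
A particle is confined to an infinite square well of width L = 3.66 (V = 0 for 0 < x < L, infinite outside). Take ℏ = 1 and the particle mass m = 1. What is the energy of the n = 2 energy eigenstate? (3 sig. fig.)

The infinite-well eigenfunctions ψ_n = √(2/L) sin(nπx/L) vanish at both walls, giving E_n = n²π²ℏ²/(2mL²).
E_2 = 2² × π² / (2 × 1 × 3.66²) = 1.474.

E = 1.47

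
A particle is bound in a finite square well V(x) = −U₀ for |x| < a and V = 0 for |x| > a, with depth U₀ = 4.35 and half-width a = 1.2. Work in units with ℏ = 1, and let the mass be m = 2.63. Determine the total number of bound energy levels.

Define the well-strength parameter z₀ = (a/ℏ)√(2mU₀) = 1.2 × √(2·2.63·4.35) = 5.740.
The even/odd transcendental equations gain one root per π/2 in z₀, giving N = 1 + ⌊2z₀/π⌋ = 1 + ⌊3.654⌋ = 4.

N = 4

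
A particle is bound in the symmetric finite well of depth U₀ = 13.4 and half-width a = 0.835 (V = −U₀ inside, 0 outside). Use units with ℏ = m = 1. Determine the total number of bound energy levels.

Define the well-strength parameter z₀ = (a/ℏ)√(2mU₀) = 0.835 × √(2·1·13.4) = 4.323.
The even/odd transcendental equations gain one root per π/2 in z₀, giving N = 1 + ⌊2z₀/π⌋ = 1 + ⌊2.752⌋ = 3.

N = 3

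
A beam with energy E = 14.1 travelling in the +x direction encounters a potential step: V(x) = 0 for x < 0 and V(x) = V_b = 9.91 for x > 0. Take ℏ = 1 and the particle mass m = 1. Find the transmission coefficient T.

The wavenumbers are k₁ = √(2mE)/ℏ = 5.310 on the left and k₂ = √(2m(E − V_b))/ℏ = 2.895 on the right.
Continuity of ψ and ψ′ at the step yields the reflection amplitude r = (k₁ − k₂)/(k₁ + k₂) = 0.2944; thus R = |r|² = 0.08667, T = 0.9133.

T = 0.913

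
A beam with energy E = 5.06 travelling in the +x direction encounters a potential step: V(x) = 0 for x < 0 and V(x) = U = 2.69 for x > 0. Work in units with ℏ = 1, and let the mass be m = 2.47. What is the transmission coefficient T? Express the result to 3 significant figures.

T = 0.965

On each side the TISE gives plane waves with k = √(2m(E − V))/ℏ: k₁ = √(2·2.47·5.06) = 5.000, k₂ = √(2·2.47·2.37) = 3.422.
Matching ψ and ψ′ at x = 0 gives r = (k₁ − k₂)/(k₁ + k₂), so R = r² = 0.03511 and T = 1 − R = 0.9649.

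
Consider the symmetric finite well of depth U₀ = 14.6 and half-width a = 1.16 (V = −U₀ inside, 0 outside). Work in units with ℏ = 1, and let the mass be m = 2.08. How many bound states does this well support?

The dimensionless depth is z₀ = a√(2mU₀)/ℏ = 1.16 × √(60.74) = 9.040.
A new bound state (alternating even/odd) appears each time z₀ passes a multiple of π/2, so N = ⌊2z₀/π⌋ + 1 = ⌊5.755⌋ + 1 = 6.

N = 6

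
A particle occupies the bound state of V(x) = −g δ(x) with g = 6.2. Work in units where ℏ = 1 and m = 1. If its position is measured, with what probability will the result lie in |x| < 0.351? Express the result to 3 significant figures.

P = 0.987

The normalised bound state is ψ = √κ e^{−κ|x|} with κ = mg/ℏ² = 6.200.
P(|x| < d) = ∫_{−d}^{d} κ e^{−2κ|x|} dx = 1 − e^{−2κd} = 1 − e^{−4.352} = 0.9871.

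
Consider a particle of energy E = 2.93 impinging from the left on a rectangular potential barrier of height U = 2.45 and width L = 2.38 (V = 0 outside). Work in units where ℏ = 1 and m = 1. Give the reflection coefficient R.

E > U: inside the barrier k₂ = √(2m(E − U))/ℏ = 0.9798, k₂L = 2.332.
T = [1 + U² sin²(k₂L) / (4E(E − U))]⁻¹ = 1/1.559 = 0.641.
R = 1 − T = 0.359.

R = 0.359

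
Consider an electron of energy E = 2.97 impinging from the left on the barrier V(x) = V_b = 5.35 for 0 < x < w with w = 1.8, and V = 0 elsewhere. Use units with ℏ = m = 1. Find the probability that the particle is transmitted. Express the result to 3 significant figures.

Since E < V_b the interior solution is evanescent with decay constant κ = √(2m(V_b − E))/ℏ = 2.182.
κw = 3.927, sinh(κw) = 25.37.
The exact tunnelling result is T⁻¹ = 1 + V_b² sinh²(κw) / [4E(V_b − E)] = 652.6, so T = 0.00153.

T = 0.00153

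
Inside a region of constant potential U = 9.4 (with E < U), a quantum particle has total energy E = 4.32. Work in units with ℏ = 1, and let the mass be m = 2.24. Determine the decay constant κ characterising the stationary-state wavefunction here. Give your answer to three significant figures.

κ = 4.77

Since E < U the TISE in this region is ψ'' = κ²ψ with κ = √(2m(U − E))/ℏ.
κ = √(2 × 2.24 × 5.08) = 4.771.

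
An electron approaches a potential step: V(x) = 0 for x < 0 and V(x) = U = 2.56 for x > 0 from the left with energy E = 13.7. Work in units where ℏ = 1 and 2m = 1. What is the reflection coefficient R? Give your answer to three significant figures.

The wavenumbers are k₁ = √(2mE)/ℏ = 3.701 on the left and k₂ = √(2m(E − U))/ℏ = 3.338 on the right.
Matching ψ and ψ′ at x = 0 gives r = (k₁ − k₂)/(k₁ + k₂), so R = r² = 0.002670 and T = 1 − R = 0.9973.

R = 0.00267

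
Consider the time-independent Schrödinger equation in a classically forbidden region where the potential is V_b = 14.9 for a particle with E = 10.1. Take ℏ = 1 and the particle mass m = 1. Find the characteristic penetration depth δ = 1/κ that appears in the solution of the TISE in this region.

δ = 0.323

Since E < V_b the TISE in this region is ψ'' = κ²ψ with κ = √(2m(V_b − E))/ℏ.
κ = √(2 × 1 × 4.8) = 3.098. The penetration depth is δ = 1/κ = 0.323.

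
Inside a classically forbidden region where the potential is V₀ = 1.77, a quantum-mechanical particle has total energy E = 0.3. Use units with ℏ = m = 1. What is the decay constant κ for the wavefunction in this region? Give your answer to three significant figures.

Since E < V₀ the TISE in this region is ψ'' = κ²ψ with κ = √(2m(V₀ − E))/ℏ.
κ = √(2 × 1 × 1.47) = 1.715.

κ = 1.71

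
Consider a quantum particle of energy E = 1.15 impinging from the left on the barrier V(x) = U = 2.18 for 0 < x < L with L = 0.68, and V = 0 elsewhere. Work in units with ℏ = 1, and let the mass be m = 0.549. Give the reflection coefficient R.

Since E < U the interior solution is evanescent with decay constant κ = √(2m(U − E))/ℏ = 1.063.
κL = 0.7232, sinh(κL) = 0.7878.
Matching ψ, ψ′ at both faces gives T = [1 + U² sinh²(κL) / (4E(U − E))]⁻¹ = 1/1.623 = 0.616.
R = 1 − T = 0.384.

R = 0.384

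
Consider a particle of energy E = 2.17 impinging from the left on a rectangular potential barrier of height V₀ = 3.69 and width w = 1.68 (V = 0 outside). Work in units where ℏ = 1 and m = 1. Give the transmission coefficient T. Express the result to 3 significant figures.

E < V₀: inside the barrier ψ ∝ e^{±κx} with κ = √(2m(V₀ − E))/ℏ = 1.744.
κw = 2.929, sinh(κw) = 9.329.
The exact tunnelling result is T⁻¹ = 1 + V₀² sinh²(κw) / [4E(V₀ − E)] = 90.83, so T = 0.0110.

T = 0.0110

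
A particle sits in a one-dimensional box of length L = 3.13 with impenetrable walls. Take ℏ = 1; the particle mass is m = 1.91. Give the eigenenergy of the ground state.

Requiring ψ(0) = ψ(L) = 0 quantises k = nπ/L, hence E_n = ℏ²k²/2m = n²π²ℏ²/(2mL²).
E_1 = 1² × π² / (2 × 1.91 × 3.13²) = 0.2637.

E = 0.264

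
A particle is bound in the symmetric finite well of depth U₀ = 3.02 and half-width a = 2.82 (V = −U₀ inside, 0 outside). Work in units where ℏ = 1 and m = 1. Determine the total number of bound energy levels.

N = 5

The dimensionless depth is z₀ = a√(2mU₀)/ℏ = 2.82 × √(6.040) = 6.931.
A new bound state (alternating even/odd) appears each time z₀ passes a multiple of π/2, so N = ⌊2z₀/π⌋ + 1 = ⌊4.412⌋ + 1 = 5.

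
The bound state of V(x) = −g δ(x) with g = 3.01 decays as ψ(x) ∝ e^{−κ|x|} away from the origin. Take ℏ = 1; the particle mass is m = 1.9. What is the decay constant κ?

Integrate −(ℏ²/2m)ψ'' − gδ(x)ψ = Eψ from −ε to +ε: the ψ'' term gives ψ'(0⁺) − ψ'(0⁻) and the δ term gives −(2mg/ℏ²)ψ(0).
With ψ ∝ e^{−κ|x|} this yields −2κ = −2mg/ℏ², so κ = mg/ℏ² = 5.719.

κ = 5.72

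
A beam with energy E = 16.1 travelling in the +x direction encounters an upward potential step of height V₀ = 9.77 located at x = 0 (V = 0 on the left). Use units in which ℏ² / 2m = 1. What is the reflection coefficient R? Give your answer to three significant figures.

R = 0.0525

On each side the TISE gives plane waves with k = √(2m(E − V))/ℏ: k₁ = √(2·½·16.1) = 4.012, k₂ = √(2·½·6.33) = 2.516.
Matching ψ and ψ′ at x = 0 gives r = (k₁ − k₂)/(k₁ + k₂), so R = r² = 0.05255 and T = 1 − R = 0.9475.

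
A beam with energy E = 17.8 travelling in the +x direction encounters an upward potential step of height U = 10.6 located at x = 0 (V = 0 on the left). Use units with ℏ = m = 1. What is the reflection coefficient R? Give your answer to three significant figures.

The wavenumbers are k₁ = √(2mE)/ℏ = 5.967 on the left and k₂ = √(2m(E − U))/ℏ = 3.795 on the right.
Continuity of ψ and ψ′ at the step yields the reflection amplitude r = (k₁ − k₂)/(k₁ + k₂) = 0.2225; thus R = |r|² = 0.04950, T = 0.9505.

R = 0.0495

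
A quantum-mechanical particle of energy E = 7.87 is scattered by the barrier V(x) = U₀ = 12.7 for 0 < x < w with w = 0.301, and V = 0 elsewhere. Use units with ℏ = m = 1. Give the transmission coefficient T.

T = 0.448

Since E < U₀ the interior solution is evanescent with decay constant κ = √(2m(U₀ − E))/ℏ = 3.108.
κw = 0.9355, sinh(κw) = 1.078.
Matching ψ, ψ′ at both faces gives T = [1 + U₀² sinh²(κw) / (4E(U₀ − E))]⁻¹ = 1/2.233 = 0.448.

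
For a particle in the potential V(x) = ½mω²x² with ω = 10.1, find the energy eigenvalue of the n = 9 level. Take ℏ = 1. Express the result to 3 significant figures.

E = 96.0

Using E_n = (n + ½)ℏω: E_9 = 9.5 × 10.1 = 95.95.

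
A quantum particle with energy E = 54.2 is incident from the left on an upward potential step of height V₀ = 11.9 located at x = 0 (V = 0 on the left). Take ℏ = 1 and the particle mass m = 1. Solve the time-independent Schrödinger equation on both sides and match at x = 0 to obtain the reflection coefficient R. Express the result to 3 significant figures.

R = 0.00383

On each side the TISE gives plane waves with k = √(2m(E − V))/ℏ: k₁ = √(2·1·54.2) = 10.41, k₂ = √(2·1·42.3) = 9.198.
Continuity of ψ and ψ′ at the step yields the reflection amplitude r = (k₁ − k₂)/(k₁ + k₂) = 0.06189; thus R = |r|² = 0.003831, T = 0.9962.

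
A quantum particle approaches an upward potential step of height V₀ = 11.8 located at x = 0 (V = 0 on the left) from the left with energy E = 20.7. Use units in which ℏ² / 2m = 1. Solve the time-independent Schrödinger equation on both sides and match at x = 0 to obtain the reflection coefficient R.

R = 0.0432

The wavenumbers are k₁ = √(2mE)/ℏ = 4.550 on the left and k₂ = √(2m(E − V₀))/ℏ = 2.983 on the right.
Matching ψ and ψ′ at x = 0 gives r = (k₁ − k₂)/(k₁ + k₂), so R = r² = 0.04324 and T = 1 − R = 0.9568.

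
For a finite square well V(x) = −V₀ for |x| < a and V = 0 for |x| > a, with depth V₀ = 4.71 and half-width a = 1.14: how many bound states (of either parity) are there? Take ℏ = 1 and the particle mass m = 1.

N = 3

Define the well-strength parameter z₀ = (a/ℏ)√(2mV₀) = 1.14 × √(2·1·4.71) = 3.499.
A new bound state (alternating even/odd) appears each time z₀ passes a multiple of π/2, so N = ⌊2z₀/π⌋ + 1 = ⌊2.227⌋ + 1 = 3.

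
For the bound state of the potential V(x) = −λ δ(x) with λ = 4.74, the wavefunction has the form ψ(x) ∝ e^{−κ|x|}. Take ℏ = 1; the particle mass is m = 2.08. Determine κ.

κ = 9.86

Integrating the TISE across x = 0 gives the cusp condition ψ'(0⁺) − ψ'(0⁻) = −(2mλ/ℏ²)ψ(0).
With ψ ∝ e^{−κ|x|} this yields −2κ = −2mλ/ℏ², so κ = mλ/ℏ² = 9.859.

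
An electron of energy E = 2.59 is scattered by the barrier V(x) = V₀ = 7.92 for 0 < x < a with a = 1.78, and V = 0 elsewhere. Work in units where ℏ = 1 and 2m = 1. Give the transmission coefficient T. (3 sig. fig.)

E < V₀: inside the barrier ψ ∝ e^{±κx} with κ = √(2m(V₀ − E))/ℏ = 2.309.
κa = 4.109, sinh(κa) = 30.45.
Matching ψ, ψ′ at both faces gives T = [1 + V₀² sinh²(κa) / (4E(V₀ − E))]⁻¹ = 1/1054 = 0.000949.

T = 0.000949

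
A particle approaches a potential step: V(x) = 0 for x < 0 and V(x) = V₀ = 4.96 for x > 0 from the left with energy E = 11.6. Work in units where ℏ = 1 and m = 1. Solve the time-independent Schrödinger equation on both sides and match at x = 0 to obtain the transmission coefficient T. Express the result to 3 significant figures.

T = 0.981

On each side the TISE gives plane waves with k = √(2m(E − V))/ℏ: k₁ = √(2·1·11.6) = 4.817, k₂ = √(2·1·6.64) = 3.644.
Continuity of ψ and ψ′ at the step yields the reflection amplitude r = (k₁ − k₂)/(k₁ + k₂) = 0.1386; thus R = |r|² = 0.01920, T = 0.9808.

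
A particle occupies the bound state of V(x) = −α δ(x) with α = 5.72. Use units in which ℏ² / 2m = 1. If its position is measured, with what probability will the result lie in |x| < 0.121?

P = 0.499

The normalised bound state is ψ = √κ e^{−κ|x|} with κ = mα/ℏ² = 2.860.
P(|x| < d) = ∫_{−d}^{d} κ e^{−2κ|x|} dx = 1 − e^{−2κd} = 1 − e^{−0.6921} = 0.4995.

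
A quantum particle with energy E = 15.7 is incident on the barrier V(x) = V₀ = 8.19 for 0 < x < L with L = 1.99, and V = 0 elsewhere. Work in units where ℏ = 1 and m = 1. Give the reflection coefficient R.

Above the barrier the interior wavenumber is k₂ = √(2m(E − V₀))/ℏ = 3.876, giving phase k₂L = 7.712.
T = [1 + V₀² sin²(k₂L) / (4E(E − V₀))]⁻¹ = 1/1.139 = 0.878.
R = 1 − T = 0.122.

R = 0.122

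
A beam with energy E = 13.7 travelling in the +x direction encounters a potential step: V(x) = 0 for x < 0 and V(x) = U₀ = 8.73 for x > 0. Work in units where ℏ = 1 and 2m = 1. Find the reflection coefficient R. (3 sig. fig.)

R = 0.0616

On each side the TISE gives plane waves with k = √(2m(E − V))/ℏ: k₁ = √(2·½·13.7) = 3.701, k₂ = √(2·½·4.97) = 2.229.
Continuity of ψ and ψ′ at the step yields the reflection amplitude r = (k₁ − k₂)/(k₁ + k₂) = 0.2482; thus R = |r|² = 0.06160, T = 0.9384.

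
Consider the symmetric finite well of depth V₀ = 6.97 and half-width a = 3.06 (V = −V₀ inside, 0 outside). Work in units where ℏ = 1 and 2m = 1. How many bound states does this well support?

Define the well-strength parameter z₀ = (a/ℏ)√(2mV₀) = 3.06 × √(2·0.5·6.97) = 8.079.
A new bound state (alternating even/odd) appears each time z₀ passes a multiple of π/2, so N = ⌊2z₀/π⌋ + 1 = ⌊5.143⌋ + 1 = 6.

N = 6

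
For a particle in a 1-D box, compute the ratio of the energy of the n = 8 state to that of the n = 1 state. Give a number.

64

Since E_n ∝ n², the ratio is (8/1)² = 64.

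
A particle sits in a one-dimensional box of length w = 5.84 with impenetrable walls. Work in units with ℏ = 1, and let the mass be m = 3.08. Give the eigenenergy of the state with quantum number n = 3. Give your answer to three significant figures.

The infinite-well eigenfunctions ψ_n = √(2/w) sin(nπx/w) vanish at both walls, giving E_n = n²π²ℏ²/(2mw²).
E_3 = 3² × π² / (2 × 3.08 × 5.84²) = 0.4228.

E = 0.423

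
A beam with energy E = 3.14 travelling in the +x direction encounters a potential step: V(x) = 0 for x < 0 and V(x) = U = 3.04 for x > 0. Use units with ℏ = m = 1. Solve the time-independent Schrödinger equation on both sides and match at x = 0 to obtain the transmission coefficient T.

T = 0.514

The wavenumbers are k₁ = √(2mE)/ℏ = 2.506 on the left and k₂ = √(2m(E − U))/ℏ = 0.4472 on the right.
Continuity of ψ and ψ′ at the step yields the reflection amplitude r = (k₁ − k₂)/(k₁ + k₂) = 0.6971; thus R = |r|² = 0.4860, T = 0.5140.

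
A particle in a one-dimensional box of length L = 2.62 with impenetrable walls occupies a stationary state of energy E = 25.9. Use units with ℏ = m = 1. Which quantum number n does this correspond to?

n = 6

From E_n = n²π²ℏ²/(2mL²) invert to n = √(2mL²E)/(πℏ).
n = (2.62/π) × √(2 × 1 × 25.9) = 6.002 → n = 6.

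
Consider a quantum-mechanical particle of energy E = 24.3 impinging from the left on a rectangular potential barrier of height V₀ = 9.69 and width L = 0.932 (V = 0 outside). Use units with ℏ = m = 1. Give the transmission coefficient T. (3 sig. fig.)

E > V₀: inside the barrier k₂ = √(2m(E − V₀))/ℏ = 5.406, k₂L = 5.038.
T = [1 + V₀² sin²(k₂L) / (4E(E − V₀))]⁻¹ = 1/1.059 = 0.944.

T = 0.944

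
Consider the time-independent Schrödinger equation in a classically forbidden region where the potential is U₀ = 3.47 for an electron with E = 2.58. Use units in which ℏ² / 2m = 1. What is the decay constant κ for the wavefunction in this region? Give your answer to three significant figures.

Since E < U₀ the TISE in this region is ψ'' = κ²ψ with κ = √(2m(U₀ − E))/ℏ.
κ = √(2 × 0.5 × 0.89) = 0.9434.

κ = 0.943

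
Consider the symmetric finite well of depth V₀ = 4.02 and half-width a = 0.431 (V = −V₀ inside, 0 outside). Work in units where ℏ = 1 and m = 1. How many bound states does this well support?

N = 1

The dimensionless depth is z₀ = a√(2mV₀)/ℏ = 0.431 × √(8.040) = 1.222.
The even/odd transcendental equations gain one root per π/2 in z₀, giving N = 1 + ⌊2z₀/π⌋ = 1 + ⌊0.7780⌋ = 1.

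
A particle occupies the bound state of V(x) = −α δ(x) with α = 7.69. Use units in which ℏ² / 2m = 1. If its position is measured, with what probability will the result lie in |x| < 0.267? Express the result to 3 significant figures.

The normalised bound state is ψ = √κ e^{−κ|x|} with κ = mα/ℏ² = 3.845.
P(|x| < d) = ∫_{−d}^{d} κ e^{−2κ|x|} dx = 1 − e^{−2κd} = 1 − e^{−2.053} = 0.8717.

P = 0.872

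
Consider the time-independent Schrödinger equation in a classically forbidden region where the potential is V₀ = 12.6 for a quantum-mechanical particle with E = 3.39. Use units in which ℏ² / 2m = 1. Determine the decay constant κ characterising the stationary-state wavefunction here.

κ = 3.03

Since E < V₀ the TISE in this region is ψ'' = κ²ψ with κ = √(2m(V₀ − E))/ℏ.
κ = √(2 × 0.5 × 9.21) = 3.035.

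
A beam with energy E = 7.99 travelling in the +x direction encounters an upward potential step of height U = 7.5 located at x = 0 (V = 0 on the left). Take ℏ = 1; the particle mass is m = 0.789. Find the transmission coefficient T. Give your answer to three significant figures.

T = 0.636

On each side the TISE gives plane waves with k = √(2m(E − V))/ℏ: k₁ = √(2·0.789·7.99) = 3.551, k₂ = √(2·0.789·0.49) = 0.8793.
Matching ψ and ψ′ at x = 0 gives r = (k₁ − k₂)/(k₁ + k₂), so R = r² = 0.3636 and T = 1 − R = 0.6364.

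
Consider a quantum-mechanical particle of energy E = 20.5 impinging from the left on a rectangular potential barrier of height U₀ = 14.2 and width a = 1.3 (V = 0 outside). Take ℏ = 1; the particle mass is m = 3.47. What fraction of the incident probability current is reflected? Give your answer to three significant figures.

E > U₀: inside the barrier k₂ = √(2m(E − U₀))/ℏ = 6.612, k₂a = 8.596.
T = [1 + U₀² sin²(k₂a) / (4E(E − U₀))]⁻¹ = 1/1.212 = 0.825.
R = 1 − T = 0.175.

R = 0.175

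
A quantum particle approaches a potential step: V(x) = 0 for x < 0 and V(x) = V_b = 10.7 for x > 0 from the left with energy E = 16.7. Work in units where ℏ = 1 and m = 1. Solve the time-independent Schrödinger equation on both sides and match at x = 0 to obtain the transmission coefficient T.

T = 0.937

On each side the TISE gives plane waves with k = √(2m(E − V))/ℏ: k₁ = √(2·1·16.7) = 5.779, k₂ = √(2·1·6) = 3.464.
Continuity of ψ and ψ′ at the step yields the reflection amplitude r = (k₁ − k₂)/(k₁ + k₂) = 0.2505; thus R = |r|² = 0.06273, T = 0.9373.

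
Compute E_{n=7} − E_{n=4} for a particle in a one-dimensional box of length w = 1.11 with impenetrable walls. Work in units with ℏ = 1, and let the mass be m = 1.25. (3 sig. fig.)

ΔE = 106

E_n = n²π²ℏ²/(2mw²), so ΔE = (7² − 4²) π²ℏ²/(2mw²).
ΔE = 33 × π² / (2 × 1.25 × 1.11²) = 105.7.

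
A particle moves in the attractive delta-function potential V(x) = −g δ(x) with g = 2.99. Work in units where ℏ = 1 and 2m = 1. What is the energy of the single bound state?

E = -2.24

The bound state is ψ(x) = √κ e^{−κ|x|}. The derivative jump ψ'(0⁺) − ψ'(0⁻) = −(2mg/ℏ²)ψ(0) fixes κ = mg/ℏ² = 1.495.
Then E = −ℏ²κ²/(2m) = −mg²/(2ℏ²) = -2.235.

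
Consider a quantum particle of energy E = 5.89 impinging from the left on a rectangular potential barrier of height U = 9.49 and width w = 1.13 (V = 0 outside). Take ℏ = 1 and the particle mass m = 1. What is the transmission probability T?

T = 0.00872

Since E < U the interior solution is evanescent with decay constant κ = √(2m(U − E))/ℏ = 2.683.
κw = 3.032, sinh(κw) = 10.35.
Matching ψ, ψ′ at both faces gives T = [1 + U² sinh²(κw) / (4E(U − E))]⁻¹ = 1/114.7 = 0.00872.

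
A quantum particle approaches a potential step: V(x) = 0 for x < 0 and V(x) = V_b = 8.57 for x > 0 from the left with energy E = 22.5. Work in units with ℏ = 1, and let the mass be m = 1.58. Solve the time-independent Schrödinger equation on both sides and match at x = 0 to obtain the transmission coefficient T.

T = 0.986

On each side the TISE gives plane waves with k = √(2m(E − V))/ℏ: k₁ = √(2·1.58·22.5) = 8.432, k₂ = √(2·1.58·13.93) = 6.635.
Matching ψ and ψ′ at x = 0 gives r = (k₁ − k₂)/(k₁ + k₂), so R = r² = 0.01423 and T = 1 − R = 0.9858.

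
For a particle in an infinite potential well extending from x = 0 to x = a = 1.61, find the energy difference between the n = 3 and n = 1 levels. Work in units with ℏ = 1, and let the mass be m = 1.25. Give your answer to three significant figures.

E_n = n²π²ℏ²/(2ma²), so ΔE = (3² − 1²) π²ℏ²/(2ma²).
ΔE = 8 × π² / (2 × 1.25 × 1.61²) = 12.18.

ΔE = 12.2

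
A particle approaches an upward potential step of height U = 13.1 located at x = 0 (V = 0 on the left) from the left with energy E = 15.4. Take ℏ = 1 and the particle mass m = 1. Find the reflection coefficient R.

The wavenumbers are k₁ = √(2mE)/ℏ = 5.550 on the left and k₂ = √(2m(E − U))/ℏ = 2.145 on the right.
Continuity of ψ and ψ′ at the step yields the reflection amplitude r = (k₁ − k₂)/(k₁ + k₂) = 0.4425; thus R = |r|² = 0.1958, T = 0.8042.

R = 0.196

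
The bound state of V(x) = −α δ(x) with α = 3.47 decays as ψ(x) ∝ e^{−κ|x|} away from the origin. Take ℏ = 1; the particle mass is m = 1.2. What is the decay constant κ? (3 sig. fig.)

κ = 4.16

Integrating the TISE across x = 0 gives the cusp condition ψ'(0⁺) − ψ'(0⁻) = −(2mα/ℏ²)ψ(0).
With ψ ∝ e^{−κ|x|} this yields −2κ = −2mα/ℏ², so κ = mα/ℏ² = 4.164.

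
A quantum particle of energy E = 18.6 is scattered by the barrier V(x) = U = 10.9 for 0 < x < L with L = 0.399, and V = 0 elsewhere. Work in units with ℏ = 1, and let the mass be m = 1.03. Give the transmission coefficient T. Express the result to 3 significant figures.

E > U: inside the barrier k₂ = √(2m(E − U))/ℏ = 3.983, k₂L = 1.589.
T = [1 + U² sin²(k₂L) / (4E(E − U))]⁻¹ = 1/1.207 = 0.828.

T = 0.828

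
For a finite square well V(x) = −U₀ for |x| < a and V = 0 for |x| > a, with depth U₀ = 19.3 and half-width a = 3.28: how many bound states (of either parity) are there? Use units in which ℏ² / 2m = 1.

Define the well-strength parameter z₀ = (a/ℏ)√(2mU₀) = 3.28 × √(2·0.5·19.3) = 14.41.
A new bound state (alternating even/odd) appears each time z₀ passes a multiple of π/2, so N = ⌊2z₀/π⌋ + 1 = ⌊9.173⌋ + 1 = 10.

N = 10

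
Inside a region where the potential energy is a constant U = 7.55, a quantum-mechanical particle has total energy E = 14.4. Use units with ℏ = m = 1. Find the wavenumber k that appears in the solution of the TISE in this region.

k = 3.70

With E > U the solution is oscillatory, ψ ∝ e^{±ikx} with k = √(2m(E − U))/ℏ.
k = √(2 × 1 × 6.85) = 3.701.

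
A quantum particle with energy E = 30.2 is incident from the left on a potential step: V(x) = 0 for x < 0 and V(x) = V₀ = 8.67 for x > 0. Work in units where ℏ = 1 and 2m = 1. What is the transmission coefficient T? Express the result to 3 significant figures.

T = 0.993

The wavenumbers are k₁ = √(2mE)/ℏ = 5.495 on the left and k₂ = √(2m(E − V₀))/ℏ = 4.640 on the right.
Matching ψ and ψ′ at x = 0 gives r = (k₁ − k₂)/(k₁ + k₂), so R = r² = 0.007123 and T = 1 − R = 0.9929.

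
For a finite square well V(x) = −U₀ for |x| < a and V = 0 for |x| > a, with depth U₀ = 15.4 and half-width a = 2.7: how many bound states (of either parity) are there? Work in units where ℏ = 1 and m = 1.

Define the well-strength parameter z₀ = (a/ℏ)√(2mU₀) = 2.7 × √(2·1·15.4) = 14.98.
The even/odd transcendental equations gain one root per π/2 in z₀, giving N = 1 + ⌊2z₀/π⌋ = 1 + ⌊9.539⌋ = 10.

N = 10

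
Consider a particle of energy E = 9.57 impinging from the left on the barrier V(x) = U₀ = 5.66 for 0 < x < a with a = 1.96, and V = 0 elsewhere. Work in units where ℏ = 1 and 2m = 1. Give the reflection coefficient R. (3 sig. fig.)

R = 0.0876

E > U₀: inside the barrier k₂ = √(2m(E − U₀))/ℏ = 1.977, k₂a = 3.876.
Matching at both interfaces gives T⁻¹ = 1 + U₀² sin²(k₂a) / [4E(E − U₀)] = 1.096, hence T = 0.912.
R = 1 − T = 0.0876.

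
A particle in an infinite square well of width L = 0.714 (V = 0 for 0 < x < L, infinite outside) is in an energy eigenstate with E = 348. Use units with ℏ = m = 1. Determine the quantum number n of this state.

n = 6

For an infinite well E_n = n²π²ℏ²/(2mL²), so n = (L/πℏ)√(2mE).
n = (0.714/π) × √(2 × 1 × 348) = 5.996 → n = 6.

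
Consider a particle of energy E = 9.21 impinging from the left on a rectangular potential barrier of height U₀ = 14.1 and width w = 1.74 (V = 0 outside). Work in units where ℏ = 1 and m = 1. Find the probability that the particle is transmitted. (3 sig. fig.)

E < U₀: inside the barrier ψ ∝ e^{±κx} with κ = √(2m(U₀ − E))/ℏ = 3.127.
κw = 5.442, sinh(κw) = 115.4.
The exact tunnelling result is T⁻¹ = 1 + U₀² sinh²(κw) / [4E(U₀ − E)] = 14700, so T = 0.0000680.

T = 0.0000680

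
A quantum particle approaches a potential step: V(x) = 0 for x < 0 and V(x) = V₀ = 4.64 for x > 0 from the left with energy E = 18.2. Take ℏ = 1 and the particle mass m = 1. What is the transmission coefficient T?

On each side the TISE gives plane waves with k = √(2m(E − V))/ℏ: k₁ = √(2·1·18.2) = 6.033, k₂ = √(2·1·13.56) = 5.208.
Matching ψ and ψ′ at x = 0 gives r = (k₁ − k₂)/(k₁ + k₂), so R = r² = 0.005394 and T = 1 − R = 0.9946.

T = 0.995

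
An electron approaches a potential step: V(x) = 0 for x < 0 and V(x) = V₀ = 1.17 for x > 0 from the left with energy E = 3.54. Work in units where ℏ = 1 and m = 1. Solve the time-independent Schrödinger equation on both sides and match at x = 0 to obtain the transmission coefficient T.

T = 0.990

The wavenumbers are k₁ = √(2mE)/ℏ = 2.661 on the left and k₂ = √(2m(E − V₀))/ℏ = 2.177 on the right.
Matching ψ and ψ′ at x = 0 gives r = (k₁ − k₂)/(k₁ + k₂), so R = r² = 0.009995 and T = 1 − R = 0.9900.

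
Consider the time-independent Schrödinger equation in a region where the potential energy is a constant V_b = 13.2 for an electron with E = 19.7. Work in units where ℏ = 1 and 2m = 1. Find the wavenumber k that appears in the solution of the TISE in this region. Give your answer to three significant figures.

k = 2.55

With E > V_b the solution is oscillatory, ψ ∝ e^{±ikx} with k = √(2m(E − V_b))/ℏ.
k = √(2 × 0.5 × 6.5) = 2.550.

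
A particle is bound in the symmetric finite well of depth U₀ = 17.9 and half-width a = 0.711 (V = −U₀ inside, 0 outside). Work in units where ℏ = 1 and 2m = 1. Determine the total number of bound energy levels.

The dimensionless depth is z₀ = a√(2mU₀)/ℏ = 0.711 × √(17.90) = 3.008.
A new bound state (alternating even/odd) appears each time z₀ passes a multiple of π/2, so N = ⌊2z₀/π⌋ + 1 = ⌊1.915⌋ + 1 = 2.

N = 2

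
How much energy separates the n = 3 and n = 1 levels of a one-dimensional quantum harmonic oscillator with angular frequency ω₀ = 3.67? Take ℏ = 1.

ΔE = 7.34

E_n = ℏω₀(n + ½), so ΔE = (3 − 1) ℏω₀ = 2 × 3.67 = 7.340.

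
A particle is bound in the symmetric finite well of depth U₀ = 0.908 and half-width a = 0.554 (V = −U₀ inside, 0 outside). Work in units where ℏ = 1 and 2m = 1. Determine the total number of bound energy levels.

N = 1

Define the well-strength parameter z₀ = (a/ℏ)√(2mU₀) = 0.554 × √(2·0.5·0.908) = 0.5279.
The even/odd transcendental equations gain one root per π/2 in z₀, giving N = 1 + ⌊2z₀/π⌋ = 1 + ⌊0.3361⌋ = 1.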